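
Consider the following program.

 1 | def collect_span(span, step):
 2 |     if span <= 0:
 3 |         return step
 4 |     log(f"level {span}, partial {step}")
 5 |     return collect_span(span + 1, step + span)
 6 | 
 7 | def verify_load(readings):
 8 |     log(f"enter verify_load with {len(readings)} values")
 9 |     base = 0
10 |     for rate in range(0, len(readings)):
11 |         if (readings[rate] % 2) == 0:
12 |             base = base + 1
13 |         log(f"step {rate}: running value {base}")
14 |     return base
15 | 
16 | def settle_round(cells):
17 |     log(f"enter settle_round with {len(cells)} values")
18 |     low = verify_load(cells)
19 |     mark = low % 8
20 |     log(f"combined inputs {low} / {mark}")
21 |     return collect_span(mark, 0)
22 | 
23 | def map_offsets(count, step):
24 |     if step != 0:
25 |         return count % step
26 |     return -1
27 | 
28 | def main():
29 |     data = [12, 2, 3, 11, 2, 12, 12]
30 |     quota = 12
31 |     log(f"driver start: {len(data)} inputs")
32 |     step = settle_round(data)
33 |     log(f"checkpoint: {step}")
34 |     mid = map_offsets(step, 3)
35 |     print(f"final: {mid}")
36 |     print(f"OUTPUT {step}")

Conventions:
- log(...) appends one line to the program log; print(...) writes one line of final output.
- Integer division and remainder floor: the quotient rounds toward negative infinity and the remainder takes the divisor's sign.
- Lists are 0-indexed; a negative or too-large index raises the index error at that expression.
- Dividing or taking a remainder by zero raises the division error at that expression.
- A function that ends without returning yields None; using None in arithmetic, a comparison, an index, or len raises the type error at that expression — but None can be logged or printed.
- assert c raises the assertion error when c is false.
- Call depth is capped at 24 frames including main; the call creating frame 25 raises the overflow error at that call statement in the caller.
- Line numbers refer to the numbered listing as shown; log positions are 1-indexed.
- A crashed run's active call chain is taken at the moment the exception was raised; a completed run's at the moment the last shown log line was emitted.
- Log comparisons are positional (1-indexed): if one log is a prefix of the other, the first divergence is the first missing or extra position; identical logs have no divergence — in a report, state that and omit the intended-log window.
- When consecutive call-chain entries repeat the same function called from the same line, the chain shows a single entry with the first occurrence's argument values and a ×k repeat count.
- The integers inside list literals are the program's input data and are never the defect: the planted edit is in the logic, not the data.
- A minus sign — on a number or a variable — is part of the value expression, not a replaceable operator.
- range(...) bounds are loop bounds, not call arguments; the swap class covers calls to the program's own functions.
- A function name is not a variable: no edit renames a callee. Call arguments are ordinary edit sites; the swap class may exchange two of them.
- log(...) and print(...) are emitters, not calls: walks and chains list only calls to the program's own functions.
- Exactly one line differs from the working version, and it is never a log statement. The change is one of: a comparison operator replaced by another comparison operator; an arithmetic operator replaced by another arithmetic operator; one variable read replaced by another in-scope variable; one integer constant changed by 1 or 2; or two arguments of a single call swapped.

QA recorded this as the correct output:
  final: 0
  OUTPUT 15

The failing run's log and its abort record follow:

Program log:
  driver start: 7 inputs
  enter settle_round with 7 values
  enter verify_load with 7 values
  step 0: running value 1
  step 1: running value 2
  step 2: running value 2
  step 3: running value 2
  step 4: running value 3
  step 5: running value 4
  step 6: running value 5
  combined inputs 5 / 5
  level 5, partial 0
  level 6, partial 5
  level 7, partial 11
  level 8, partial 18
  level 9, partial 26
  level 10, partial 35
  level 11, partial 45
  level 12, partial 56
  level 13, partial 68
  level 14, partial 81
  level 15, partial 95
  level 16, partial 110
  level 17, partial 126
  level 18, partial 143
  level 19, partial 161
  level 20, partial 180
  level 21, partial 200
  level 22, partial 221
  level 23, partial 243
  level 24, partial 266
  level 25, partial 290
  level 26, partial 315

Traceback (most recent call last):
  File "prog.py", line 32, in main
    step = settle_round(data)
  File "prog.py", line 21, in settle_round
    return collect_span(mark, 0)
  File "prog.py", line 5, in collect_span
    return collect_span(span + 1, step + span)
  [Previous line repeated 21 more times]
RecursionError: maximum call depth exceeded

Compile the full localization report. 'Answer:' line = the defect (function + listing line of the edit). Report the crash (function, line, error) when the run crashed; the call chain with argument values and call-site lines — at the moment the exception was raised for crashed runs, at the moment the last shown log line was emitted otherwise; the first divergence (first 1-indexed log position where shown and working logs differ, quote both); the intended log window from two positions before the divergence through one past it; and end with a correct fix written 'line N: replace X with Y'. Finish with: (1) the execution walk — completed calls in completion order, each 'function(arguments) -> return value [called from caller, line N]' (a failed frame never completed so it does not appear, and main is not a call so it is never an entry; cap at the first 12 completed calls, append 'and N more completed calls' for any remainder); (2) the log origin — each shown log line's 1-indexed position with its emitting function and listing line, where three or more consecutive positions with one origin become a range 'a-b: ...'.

Answer: the defect is in collect_span at line 5.
Key fact: Position 13 is the first bad log line: 'level 6, partial 5' should read 'level 4, partial 5'.
Crash: collect_span, line 5, RecursionError.
Call chain: main -> settle_round([12, 2, 3, 11, 2, 12, 12]) (called at line 32) -> collect_span(5, 0) (called at line 21) -> collect_span(6, 5) (called at line 5) ×21.
First divergence: at position 13 the run shows 'level 6, partial 5' where the working version logs 'level 4, partial 5'.
Intended log window:
  11: combined inputs 5 / 5
  12: level 5, partial 0
  13: level 4, partial 5
  14: level 3, partial 9
Execution walk:
  verify_load([12, 2, 3, 11, 2, 12, 12]) -> 5  [called from settle_round, line 18]
Origin of each log line:
  1: from main, line 31
  2: from settle_round, line 17
  3: from verify_load, line 8
  4-10: from verify_load, line 13
  11: from settle_round, line 20
  12-33: from collect_span, line 4
A correct fix: line 5: replace `span + 1` with `span - 1`.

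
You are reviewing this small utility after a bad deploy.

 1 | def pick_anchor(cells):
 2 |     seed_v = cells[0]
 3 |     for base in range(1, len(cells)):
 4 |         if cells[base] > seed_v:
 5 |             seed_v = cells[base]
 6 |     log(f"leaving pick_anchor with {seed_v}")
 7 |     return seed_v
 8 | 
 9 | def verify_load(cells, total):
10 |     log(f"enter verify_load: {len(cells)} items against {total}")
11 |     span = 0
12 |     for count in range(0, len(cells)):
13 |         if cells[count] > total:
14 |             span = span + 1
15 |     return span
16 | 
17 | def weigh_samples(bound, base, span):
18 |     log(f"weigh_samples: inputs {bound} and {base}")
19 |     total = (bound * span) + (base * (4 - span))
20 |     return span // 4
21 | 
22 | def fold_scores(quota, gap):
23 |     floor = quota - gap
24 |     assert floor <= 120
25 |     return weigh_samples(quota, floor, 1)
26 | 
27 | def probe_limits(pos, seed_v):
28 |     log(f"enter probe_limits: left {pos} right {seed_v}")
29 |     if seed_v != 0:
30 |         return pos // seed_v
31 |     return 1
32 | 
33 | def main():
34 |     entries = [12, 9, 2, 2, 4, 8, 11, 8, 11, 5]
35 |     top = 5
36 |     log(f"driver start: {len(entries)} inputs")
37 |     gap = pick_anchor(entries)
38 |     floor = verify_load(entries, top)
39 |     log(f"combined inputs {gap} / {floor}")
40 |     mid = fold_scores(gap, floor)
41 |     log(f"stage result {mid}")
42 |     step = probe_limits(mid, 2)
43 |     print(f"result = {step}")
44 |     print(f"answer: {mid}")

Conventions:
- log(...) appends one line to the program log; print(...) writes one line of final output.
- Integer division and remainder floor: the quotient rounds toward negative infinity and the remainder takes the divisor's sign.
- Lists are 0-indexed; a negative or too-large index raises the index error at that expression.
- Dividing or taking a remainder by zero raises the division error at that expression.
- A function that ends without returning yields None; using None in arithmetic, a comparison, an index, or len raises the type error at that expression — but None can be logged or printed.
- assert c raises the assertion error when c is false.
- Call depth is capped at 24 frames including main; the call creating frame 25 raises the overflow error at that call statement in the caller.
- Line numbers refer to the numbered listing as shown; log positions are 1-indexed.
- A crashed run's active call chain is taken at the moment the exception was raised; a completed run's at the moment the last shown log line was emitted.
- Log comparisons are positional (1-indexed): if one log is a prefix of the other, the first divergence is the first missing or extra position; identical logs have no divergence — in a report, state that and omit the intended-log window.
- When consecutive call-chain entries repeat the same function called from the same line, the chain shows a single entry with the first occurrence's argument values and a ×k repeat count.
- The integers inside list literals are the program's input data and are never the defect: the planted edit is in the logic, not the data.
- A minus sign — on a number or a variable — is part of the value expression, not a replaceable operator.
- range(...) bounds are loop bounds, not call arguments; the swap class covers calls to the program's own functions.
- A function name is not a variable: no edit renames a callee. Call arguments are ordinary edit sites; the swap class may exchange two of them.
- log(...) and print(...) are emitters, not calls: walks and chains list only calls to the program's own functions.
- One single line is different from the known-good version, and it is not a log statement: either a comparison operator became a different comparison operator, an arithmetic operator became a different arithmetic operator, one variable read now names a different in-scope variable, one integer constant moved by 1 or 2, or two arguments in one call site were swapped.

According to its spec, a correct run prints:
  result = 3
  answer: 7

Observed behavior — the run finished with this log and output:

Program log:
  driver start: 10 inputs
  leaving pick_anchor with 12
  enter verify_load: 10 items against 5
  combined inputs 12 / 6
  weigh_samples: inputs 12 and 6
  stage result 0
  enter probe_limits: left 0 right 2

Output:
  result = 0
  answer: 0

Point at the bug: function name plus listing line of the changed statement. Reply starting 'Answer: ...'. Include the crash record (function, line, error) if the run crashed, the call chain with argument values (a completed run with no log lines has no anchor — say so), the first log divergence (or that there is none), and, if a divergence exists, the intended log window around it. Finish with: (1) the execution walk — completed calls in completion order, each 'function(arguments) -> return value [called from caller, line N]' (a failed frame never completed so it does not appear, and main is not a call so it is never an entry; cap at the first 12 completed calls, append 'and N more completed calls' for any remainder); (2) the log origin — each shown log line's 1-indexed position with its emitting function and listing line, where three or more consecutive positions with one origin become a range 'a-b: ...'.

Answer: the defect is in weigh_samples at line 20.
Core observation: Everything matches until log position 6, which reads 'stage result 0' in place of 'stage result 7'.
Call chain: main -> probe_limits(0, 2) (called at line 42).
First divergence: position 6 — the shown line 'stage result 0' should read 'stage result 7'.
Intended log window:
  4: combined inputs 12 / 6
  5: weigh_samples: inputs 12 and 6
  6: stage result 7
  7: enter probe_limits: left 7 right 2
Execution walk:
  pick_anchor([12, 9, 2, 2, 4, 8, 11, 8, 11, 5]) -> 12  [called from main, line 37]
  verify_load([12, 9, 2, 2, 4, 8, 11, 8, 11, 5], 5) -> 6  [called from main, line 38]
  weigh_samples(12, 6, 1) -> 0  [called from fold_scores, line 25]
  fold_scores(12, 6) -> 0  [called from main, line 40]
  probe_limits(0, 2) -> 0  [called from main, line 42]
Log origin:
  1: logged in main at line 36
  2: logged in pick_anchor at line 6
  3: logged in verify_load at line 10
  4: logged in main at line 39
  5: logged in weigh_samples at line 18
  6: logged in main at line 41
  7: logged in probe_limits at line 28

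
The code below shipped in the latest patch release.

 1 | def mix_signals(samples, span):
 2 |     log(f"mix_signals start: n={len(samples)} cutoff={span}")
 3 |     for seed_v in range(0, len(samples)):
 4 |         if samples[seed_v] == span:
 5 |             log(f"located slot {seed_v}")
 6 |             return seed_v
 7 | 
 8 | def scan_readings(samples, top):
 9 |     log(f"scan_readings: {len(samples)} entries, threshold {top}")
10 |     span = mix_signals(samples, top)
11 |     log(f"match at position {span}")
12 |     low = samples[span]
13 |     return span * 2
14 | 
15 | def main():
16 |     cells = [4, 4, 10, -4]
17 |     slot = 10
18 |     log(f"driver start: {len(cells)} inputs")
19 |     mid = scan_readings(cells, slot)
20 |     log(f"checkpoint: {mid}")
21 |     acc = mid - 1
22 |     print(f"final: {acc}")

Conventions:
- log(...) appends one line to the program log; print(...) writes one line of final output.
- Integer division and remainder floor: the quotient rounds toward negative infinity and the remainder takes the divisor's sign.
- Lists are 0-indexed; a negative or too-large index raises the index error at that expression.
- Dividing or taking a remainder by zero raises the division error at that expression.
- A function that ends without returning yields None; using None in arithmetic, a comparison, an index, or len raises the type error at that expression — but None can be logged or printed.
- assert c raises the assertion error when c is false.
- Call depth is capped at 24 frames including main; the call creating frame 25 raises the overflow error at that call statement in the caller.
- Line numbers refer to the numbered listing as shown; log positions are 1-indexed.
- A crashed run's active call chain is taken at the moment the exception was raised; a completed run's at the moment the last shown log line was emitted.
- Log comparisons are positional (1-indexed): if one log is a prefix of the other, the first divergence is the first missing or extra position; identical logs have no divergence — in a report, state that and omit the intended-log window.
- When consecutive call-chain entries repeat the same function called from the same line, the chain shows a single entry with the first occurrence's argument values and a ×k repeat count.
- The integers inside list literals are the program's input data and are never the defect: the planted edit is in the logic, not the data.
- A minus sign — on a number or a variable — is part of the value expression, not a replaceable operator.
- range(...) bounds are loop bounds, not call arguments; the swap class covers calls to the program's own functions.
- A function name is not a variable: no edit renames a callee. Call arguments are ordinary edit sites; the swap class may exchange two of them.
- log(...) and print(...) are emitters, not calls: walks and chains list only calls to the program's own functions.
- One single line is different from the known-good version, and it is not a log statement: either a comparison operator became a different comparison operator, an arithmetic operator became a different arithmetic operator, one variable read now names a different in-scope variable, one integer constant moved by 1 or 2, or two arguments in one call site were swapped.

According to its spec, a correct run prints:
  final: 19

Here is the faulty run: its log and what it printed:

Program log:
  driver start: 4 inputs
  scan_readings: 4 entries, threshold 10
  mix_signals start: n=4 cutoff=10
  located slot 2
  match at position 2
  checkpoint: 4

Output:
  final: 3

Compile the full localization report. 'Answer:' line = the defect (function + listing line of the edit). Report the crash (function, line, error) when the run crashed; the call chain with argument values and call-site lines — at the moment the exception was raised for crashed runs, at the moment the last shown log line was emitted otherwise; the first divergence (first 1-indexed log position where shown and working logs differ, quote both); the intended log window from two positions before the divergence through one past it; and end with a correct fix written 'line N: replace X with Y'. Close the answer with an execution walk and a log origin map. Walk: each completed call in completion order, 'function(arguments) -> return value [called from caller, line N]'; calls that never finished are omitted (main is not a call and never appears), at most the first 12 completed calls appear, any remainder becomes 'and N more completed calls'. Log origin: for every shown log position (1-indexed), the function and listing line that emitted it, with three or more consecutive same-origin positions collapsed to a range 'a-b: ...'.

Answer: the defect is in scan_readings at line 13.
Core observation: Position 6 is the first bad log line: 'checkpoint: 4' should read 'checkpoint: 20'.
Call chain: main.
First divergence: at position 6 the run shows 'checkpoint: 4' where the working version logs 'checkpoint: 20'.
Intended log window:
  4: located slot 2
  5: match at position 2
  6: checkpoint: 20
Execution walk:
  mix_signals([4, 4, 10, -4], 10) -> 2  [called from scan_readings, line 10]
  scan_readings([4, 4, 10, -4], 10) -> 4  [called from main, line 19]
Log line origins:
  1: emitted by main (line 18)
  2: emitted by scan_readings (line 9)
  3: emitted by mix_signals (line 2)
  4: emitted by mix_signals (line 5)
  5: emitted by scan_readings (line 11)
  6: emitted by main (line 20)
A correct fix: line 13: replace `span` with `low`.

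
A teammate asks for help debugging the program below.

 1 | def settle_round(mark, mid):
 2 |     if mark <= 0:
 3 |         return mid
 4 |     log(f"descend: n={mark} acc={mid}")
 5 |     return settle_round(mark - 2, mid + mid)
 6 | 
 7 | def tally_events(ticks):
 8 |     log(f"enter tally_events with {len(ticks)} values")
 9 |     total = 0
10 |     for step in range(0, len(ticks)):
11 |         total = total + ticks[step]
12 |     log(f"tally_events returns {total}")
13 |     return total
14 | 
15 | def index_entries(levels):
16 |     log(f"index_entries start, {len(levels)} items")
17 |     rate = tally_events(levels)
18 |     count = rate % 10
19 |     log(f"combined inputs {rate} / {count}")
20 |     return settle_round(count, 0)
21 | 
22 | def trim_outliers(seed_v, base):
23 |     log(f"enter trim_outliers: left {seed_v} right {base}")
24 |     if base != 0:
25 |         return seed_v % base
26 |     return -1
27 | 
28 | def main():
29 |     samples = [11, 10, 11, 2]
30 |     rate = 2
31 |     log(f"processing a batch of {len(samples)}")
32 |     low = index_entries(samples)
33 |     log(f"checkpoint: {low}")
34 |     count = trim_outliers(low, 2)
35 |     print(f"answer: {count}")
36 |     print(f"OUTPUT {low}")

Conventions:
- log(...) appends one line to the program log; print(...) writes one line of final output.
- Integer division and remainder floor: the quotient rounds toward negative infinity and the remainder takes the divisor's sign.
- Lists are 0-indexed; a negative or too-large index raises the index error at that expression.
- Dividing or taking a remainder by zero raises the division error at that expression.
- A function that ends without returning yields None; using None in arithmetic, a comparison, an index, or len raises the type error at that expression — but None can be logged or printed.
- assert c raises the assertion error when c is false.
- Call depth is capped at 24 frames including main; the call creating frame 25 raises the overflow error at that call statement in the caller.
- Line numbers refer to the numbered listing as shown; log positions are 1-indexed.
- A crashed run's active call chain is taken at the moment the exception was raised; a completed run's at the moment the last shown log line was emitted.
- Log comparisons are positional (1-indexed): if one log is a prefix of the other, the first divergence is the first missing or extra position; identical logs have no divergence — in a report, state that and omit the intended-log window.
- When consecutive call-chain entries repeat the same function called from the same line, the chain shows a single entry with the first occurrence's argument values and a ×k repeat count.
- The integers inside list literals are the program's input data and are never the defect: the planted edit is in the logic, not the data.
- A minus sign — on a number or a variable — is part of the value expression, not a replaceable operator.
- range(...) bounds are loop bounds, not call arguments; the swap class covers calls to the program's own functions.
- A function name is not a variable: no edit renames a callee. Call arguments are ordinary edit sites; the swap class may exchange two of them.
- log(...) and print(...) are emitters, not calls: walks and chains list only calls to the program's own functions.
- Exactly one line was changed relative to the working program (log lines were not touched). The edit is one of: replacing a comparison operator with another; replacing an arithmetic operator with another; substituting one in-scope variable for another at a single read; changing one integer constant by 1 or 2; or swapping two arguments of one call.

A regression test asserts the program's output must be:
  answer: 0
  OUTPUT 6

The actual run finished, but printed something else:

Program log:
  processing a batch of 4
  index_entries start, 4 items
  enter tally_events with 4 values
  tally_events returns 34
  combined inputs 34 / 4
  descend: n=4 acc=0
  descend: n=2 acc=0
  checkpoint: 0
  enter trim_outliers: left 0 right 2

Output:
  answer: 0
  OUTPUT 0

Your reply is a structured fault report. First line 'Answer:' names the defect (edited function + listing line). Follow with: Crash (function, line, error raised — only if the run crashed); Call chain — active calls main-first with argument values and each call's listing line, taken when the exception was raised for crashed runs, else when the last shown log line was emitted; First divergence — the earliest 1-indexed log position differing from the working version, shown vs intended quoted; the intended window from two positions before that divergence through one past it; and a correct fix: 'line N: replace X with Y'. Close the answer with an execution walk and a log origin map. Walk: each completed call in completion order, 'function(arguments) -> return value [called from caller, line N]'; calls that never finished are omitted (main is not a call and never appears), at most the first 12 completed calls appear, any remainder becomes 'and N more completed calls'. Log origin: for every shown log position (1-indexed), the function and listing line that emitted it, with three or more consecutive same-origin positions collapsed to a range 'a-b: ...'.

Answer: the defect is in settle_round at line 5.
Key fact: Position 7 is the first bad log line: 'descend: n=2 acc=0' should read 'descend: n=2 acc=4'.
Call chain: main -> trim_outliers(0, 2) (called at line 34).
First divergence: at position 7 the run shows 'descend: n=2 acc=0' where the working version logs 'descend: n=2 acc=4'.
Intended log window:
  5: combined inputs 34 / 4
  6: descend: n=4 acc=0
  7: descend: n=2 acc=4
  8: checkpoint: 6
Execution walk:
  tally_events([11, 10, 11, 2]) -> 34  [called from index_entries, line 17]
  settle_round(0, 0) -> 0  [called from settle_round, line 5]
  settle_round(2, 0) -> 0  [called from settle_round, line 5]
  settle_round(4, 0) -> 0  [called from index_entries, line 20]
  index_entries([11, 10, 11, 2]) -> 0  [called from main, line 32]
  trim_outliers(0, 2) -> 0  [called from main, line 34]
Origin of each log line:
  1: emitted by main (line 31)
  2: emitted by index_entries (line 16)
  3: emitted by tally_events (line 8)
  4: emitted by tally_events (line 12)
  5: emitted by index_entries (line 19)
  6: emitted by settle_round (line 4)
  7: emitted by settle_round (line 4)
  8: emitted by main (line 33)
  9: emitted by trim_outliers (line 23)
A correct fix: line 5: replace `mid + mid` with `mid + mark`.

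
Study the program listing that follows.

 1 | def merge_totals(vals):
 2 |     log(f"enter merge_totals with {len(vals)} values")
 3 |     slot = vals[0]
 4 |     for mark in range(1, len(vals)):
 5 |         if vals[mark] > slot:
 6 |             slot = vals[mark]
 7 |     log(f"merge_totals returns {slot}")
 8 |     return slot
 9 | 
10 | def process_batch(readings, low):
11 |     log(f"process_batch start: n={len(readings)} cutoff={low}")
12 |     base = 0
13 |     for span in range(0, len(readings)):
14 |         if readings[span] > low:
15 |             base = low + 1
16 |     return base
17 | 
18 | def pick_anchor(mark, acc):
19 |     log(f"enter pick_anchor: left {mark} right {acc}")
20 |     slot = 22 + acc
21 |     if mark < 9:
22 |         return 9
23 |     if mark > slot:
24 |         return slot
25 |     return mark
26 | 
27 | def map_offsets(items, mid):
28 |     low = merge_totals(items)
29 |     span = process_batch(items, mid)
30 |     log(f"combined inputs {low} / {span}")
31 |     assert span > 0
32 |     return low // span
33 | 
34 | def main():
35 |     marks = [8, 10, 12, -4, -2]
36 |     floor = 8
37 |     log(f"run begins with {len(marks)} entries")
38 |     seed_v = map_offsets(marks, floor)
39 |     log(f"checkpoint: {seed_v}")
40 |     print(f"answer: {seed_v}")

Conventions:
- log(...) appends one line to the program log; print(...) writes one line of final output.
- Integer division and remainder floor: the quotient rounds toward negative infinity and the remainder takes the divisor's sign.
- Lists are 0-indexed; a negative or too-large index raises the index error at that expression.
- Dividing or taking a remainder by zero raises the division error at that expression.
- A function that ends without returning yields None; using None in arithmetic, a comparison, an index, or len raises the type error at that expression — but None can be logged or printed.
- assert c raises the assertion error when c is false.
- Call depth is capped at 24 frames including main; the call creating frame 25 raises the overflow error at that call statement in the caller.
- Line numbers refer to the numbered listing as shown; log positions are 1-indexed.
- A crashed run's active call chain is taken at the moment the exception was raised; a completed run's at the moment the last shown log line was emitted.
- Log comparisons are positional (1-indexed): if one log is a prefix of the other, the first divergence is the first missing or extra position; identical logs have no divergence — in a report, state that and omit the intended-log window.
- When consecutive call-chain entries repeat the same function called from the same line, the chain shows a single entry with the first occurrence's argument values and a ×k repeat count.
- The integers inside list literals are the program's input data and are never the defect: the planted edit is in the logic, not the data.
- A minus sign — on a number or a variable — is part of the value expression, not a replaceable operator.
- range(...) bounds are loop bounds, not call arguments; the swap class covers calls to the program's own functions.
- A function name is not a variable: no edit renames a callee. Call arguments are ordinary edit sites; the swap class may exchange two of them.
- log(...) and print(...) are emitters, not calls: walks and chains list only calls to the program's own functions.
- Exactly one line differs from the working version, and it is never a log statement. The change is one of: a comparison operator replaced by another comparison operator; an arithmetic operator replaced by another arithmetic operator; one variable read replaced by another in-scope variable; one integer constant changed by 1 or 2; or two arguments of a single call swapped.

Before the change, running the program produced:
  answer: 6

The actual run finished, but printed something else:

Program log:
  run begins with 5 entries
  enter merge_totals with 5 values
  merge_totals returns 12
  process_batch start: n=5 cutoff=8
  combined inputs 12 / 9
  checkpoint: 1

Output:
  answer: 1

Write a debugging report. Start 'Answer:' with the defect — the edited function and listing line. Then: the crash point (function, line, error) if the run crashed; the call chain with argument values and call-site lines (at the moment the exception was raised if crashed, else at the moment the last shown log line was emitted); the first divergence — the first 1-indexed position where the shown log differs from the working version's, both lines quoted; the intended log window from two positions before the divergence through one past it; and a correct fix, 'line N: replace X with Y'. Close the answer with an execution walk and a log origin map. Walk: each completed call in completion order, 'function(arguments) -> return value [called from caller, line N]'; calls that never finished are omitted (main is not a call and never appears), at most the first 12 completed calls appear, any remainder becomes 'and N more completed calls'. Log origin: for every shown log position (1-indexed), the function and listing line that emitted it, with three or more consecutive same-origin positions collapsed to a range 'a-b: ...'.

Answer: the defect is in process_batch at line 15.
Key fact: At log position 5 the runs split — shown 'combined inputs 12 / 9', but the working version logs 'combined inputs 12 / 2'.
Call chain: main.
First divergence: position 5 — the shown line 'combined inputs 12 / 9' should read 'combined inputs 12 / 2'.
Intended log window:
  3: merge_totals returns 12
  4: process_batch start: n=5 cutoff=8
  5: combined inputs 12 / 2
  6: checkpoint: 6
Execution walk:
  merge_totals([8, 10, 12, -4, -2]) -> 12  [called from map_offsets, line 28]
  process_batch([8, 10, 12, -4, -2], 8) -> 9  [called from map_offsets, line 29]
  map_offsets([8, 10, 12, -4, -2], 8) -> 1  [called from main, line 38]
Log line origins:
  1: logged in main at line 37
  2: logged in merge_totals at line 2
  3: logged in merge_totals at line 7
  4: logged in process_batch at line 11
  5: logged in map_offsets at line 30
  6: logged in main at line 39
A correct fix: line 15: replace `low` with `base`.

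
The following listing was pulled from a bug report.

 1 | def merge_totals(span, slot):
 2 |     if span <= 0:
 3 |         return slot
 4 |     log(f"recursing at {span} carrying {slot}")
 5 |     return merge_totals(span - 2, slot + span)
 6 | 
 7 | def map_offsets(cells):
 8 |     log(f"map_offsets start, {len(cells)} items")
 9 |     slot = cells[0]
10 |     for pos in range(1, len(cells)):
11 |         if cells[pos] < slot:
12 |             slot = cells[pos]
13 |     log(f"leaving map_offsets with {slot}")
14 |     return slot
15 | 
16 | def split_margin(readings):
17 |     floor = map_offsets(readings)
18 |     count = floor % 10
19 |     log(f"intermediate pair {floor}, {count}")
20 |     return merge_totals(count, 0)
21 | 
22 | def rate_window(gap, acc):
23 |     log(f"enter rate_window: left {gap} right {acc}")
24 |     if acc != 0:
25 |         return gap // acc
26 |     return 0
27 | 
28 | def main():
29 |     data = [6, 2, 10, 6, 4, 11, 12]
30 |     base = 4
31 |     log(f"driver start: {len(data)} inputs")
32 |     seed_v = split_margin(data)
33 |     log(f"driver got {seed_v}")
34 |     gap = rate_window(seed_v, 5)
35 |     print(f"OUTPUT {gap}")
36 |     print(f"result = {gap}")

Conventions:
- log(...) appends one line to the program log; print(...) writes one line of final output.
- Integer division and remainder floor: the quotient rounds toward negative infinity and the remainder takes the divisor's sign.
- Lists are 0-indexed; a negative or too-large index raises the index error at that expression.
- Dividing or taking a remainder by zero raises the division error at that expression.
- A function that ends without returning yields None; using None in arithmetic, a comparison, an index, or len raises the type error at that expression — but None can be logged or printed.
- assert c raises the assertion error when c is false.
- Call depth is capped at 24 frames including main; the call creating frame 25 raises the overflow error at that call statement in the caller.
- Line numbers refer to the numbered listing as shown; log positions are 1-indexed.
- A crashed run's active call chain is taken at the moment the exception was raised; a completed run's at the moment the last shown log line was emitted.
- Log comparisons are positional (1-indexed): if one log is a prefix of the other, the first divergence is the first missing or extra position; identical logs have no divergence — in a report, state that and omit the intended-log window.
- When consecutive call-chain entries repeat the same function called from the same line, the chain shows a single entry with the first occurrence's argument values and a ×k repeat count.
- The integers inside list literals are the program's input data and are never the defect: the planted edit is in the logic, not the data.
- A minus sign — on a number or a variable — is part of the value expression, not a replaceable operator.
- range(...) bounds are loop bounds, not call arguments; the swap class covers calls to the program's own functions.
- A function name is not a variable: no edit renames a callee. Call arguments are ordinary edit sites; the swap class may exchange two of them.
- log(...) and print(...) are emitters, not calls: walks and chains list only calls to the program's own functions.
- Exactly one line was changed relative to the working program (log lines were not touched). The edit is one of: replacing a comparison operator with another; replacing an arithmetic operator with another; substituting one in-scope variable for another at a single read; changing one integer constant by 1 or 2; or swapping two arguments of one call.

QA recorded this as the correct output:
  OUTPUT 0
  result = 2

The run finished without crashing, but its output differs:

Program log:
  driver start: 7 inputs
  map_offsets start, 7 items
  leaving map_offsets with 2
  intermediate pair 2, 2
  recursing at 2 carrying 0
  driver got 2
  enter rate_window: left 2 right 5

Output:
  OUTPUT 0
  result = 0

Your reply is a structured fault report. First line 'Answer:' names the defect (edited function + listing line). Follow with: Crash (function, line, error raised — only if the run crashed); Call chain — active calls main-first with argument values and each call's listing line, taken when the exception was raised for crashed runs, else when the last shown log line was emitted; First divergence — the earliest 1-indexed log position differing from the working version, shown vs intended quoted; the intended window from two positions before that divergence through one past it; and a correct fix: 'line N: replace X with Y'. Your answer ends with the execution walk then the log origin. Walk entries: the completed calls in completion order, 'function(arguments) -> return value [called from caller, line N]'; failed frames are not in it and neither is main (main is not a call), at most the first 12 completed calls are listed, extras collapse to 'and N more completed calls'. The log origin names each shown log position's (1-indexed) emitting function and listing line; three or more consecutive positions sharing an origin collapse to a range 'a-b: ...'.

Answer: the defect is in main at line 36.
The tell: The logs agree in full; only the final output differs.
Call chain: main -> rate_window(2, 5) (called at line 34).
First divergence: none — the logs agree in full.
Execution walk:
  map_offsets([6, 2, 10, 6, 4, 11, 12]) -> 2  [called from split_margin, line 17]
  merge_totals(0, 2) -> 2  [called from merge_totals, line 5]
  merge_totals(2, 0) -> 2  [called from split_margin, line 20]
  split_margin([6, 2, 10, 6, 4, 11, 12]) -> 2  [called from main, line 32]
  rate_window(2, 5) -> 0  [called from main, line 34]
Origin of each log line:
  1 — main, line 31
  2 — map_offsets, line 8
  3 — map_offsets, line 13
  4 — split_margin, line 19
  5 — merge_totals, line 4
  6 — main, line 33
  7 — rate_window, line 23
A correct fix: line 36: replace `gap` with `seed_v`.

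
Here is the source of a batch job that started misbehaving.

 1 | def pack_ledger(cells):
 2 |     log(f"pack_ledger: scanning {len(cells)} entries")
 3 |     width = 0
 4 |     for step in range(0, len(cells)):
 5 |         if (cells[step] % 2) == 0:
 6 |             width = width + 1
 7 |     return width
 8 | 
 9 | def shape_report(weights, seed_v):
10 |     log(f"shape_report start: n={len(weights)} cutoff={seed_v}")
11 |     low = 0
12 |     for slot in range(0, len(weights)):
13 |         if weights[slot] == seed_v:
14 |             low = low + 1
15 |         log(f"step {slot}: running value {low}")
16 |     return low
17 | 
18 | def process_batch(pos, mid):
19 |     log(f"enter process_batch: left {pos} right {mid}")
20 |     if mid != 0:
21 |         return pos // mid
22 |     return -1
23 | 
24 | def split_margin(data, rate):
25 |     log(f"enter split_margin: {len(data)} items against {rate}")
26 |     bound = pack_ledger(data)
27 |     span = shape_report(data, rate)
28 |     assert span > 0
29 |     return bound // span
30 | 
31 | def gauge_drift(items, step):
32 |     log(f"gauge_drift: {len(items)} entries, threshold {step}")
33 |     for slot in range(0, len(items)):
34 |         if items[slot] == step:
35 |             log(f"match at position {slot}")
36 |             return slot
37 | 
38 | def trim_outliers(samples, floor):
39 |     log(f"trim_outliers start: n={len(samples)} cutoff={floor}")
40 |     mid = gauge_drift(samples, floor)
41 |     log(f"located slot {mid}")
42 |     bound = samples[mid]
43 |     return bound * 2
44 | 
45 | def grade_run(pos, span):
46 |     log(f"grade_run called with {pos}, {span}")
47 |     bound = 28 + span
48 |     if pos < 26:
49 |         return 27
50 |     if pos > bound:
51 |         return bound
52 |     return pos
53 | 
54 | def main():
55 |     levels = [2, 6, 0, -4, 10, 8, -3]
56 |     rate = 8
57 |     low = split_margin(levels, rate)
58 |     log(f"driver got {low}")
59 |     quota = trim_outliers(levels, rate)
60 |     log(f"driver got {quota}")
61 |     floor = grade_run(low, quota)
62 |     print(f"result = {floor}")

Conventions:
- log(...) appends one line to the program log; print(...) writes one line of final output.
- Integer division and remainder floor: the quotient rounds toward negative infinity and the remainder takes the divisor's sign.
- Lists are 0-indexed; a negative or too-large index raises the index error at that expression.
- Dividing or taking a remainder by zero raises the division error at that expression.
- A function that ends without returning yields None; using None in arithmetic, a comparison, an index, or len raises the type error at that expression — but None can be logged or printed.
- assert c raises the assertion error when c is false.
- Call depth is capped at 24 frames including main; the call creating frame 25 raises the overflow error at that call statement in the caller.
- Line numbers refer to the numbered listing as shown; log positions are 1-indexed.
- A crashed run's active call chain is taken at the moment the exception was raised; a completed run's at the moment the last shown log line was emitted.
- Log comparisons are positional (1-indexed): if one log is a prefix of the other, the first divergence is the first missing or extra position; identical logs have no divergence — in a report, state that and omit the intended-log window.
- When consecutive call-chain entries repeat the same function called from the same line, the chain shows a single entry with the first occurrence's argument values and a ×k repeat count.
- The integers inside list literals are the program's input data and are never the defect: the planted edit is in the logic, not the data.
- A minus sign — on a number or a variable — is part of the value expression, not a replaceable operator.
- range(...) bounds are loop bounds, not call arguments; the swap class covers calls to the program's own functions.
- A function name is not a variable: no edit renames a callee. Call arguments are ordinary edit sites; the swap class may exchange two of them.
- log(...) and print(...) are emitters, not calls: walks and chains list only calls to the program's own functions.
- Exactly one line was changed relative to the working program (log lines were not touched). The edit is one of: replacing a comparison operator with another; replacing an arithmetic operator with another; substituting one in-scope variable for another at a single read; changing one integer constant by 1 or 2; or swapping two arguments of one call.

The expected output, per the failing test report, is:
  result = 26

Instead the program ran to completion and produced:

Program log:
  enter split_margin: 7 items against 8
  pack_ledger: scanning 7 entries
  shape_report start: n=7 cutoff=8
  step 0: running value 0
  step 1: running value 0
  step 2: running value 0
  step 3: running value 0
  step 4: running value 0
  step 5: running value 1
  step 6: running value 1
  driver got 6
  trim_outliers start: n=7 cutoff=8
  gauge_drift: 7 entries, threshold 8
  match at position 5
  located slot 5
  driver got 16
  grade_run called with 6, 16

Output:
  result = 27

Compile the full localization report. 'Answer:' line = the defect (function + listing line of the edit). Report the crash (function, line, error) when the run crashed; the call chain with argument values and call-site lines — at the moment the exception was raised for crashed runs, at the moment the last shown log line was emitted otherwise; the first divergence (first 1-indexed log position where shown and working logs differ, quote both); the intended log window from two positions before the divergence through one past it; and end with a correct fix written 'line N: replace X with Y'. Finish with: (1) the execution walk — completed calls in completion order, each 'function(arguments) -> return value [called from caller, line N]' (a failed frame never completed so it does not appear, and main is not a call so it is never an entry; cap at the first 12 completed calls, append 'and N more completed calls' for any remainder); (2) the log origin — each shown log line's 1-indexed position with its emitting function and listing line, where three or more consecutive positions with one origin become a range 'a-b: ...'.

Answer: the defect is in grade_run at line 49.
Core observation: The two runs log identically and part ways only at the printed values.
Call chain: main -> grade_run(6, 16) (called at line 61).
First divergence: none (the log streams are identical).
Execution walk:
  pack_ledger([2, 6, 0, -4, 10, 8, -3]) -> 6  [called from split_margin, line 26]
  shape_report([2, 6, 0, -4, 10, 8, -3], 8) -> 1  [called from split_margin, line 27]
  split_margin([2, 6, 0, -4, 10, 8, -3], 8) -> 6  [called from main, line 57]
  gauge_drift([2, 6, 0, -4, 10, 8, -3], 8) -> 5  [called from trim_outliers, line 40]
  trim_outliers([2, 6, 0, -4, 10, 8, -3], 8) -> 16  [called from main, line 59]
  grade_run(6, 16) -> 27  [called from main, line 61]
Origin of each log line:
  1: from split_margin, line 25
  2: from pack_ledger, line 2
  3: from shape_report, line 10
  4-10: from shape_report, line 15
  11: from main, line 58
  12: from trim_outliers, line 39
  13: from gauge_drift, line 32
  14: from gauge_drift, line 35
  15: from trim_outliers, line 41
  16: from main, line 60
  17: from grade_run, line 46
A correct fix: line 49: replace `27` with `26`.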